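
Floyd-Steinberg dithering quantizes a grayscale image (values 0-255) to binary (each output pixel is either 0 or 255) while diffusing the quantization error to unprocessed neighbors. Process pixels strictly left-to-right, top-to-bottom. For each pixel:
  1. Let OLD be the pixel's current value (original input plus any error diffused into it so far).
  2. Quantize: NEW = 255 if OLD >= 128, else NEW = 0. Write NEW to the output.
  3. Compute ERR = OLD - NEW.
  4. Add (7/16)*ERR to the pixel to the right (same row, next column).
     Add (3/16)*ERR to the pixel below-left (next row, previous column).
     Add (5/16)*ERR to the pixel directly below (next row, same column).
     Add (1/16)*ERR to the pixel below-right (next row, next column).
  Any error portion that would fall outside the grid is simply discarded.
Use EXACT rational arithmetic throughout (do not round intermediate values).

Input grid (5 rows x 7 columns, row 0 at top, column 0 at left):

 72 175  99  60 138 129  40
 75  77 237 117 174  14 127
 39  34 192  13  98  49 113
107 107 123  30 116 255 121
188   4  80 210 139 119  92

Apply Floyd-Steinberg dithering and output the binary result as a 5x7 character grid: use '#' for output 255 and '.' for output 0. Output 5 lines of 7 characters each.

Answer: .#..#..
..###.#
.##....
....###
#.##...

Derivation:
(0,0): OLD=72 → NEW=0, ERR=72
(0,1): OLD=413/2 → NEW=255, ERR=-97/2
(0,2): OLD=2489/32 → NEW=0, ERR=2489/32
(0,3): OLD=48143/512 → NEW=0, ERR=48143/512
(0,4): OLD=1467497/8192 → NEW=255, ERR=-621463/8192
(0,5): OLD=12558047/131072 → NEW=0, ERR=12558047/131072
(0,6): OLD=171792409/2097152 → NEW=0, ERR=171792409/2097152
(1,0): OLD=2829/32 → NEW=0, ERR=2829/32
(1,1): OLD=30619/256 → NEW=0, ERR=30619/256
(1,2): OLD=2688887/8192 → NEW=255, ERR=599927/8192
(1,3): OLD=5539787/32768 → NEW=255, ERR=-2816053/32768
(1,4): OLD=286336673/2097152 → NEW=255, ERR=-248437087/2097152
(1,5): OLD=45814449/16777216 → NEW=0, ERR=45814449/16777216
(1,6): OLD=42891130431/268435456 → NEW=255, ERR=-25559910849/268435456
(2,0): OLD=364761/4096 → NEW=0, ERR=364761/4096
(2,1): OLD=16986147/131072 → NEW=255, ERR=-16437213/131072
(2,2): OLD=317471145/2097152 → NEW=255, ERR=-217302615/2097152
(2,3): OLD=-1288888799/16777216 → NEW=0, ERR=-1288888799/16777216
(2,4): OLD=3021296913/134217728 → NEW=0, ERR=3021296913/134217728
(2,5): OLD=147937030523/4294967296 → NEW=0, ERR=147937030523/4294967296
(2,6): OLD=6767795715853/68719476736 → NEW=0, ERR=6767795715853/68719476736
(3,0): OLD=233445385/2097152 → NEW=0, ERR=233445385/2097152
(3,1): OLD=1722157333/16777216 → NEW=0, ERR=1722157333/16777216
(3,2): OLD=15204964079/134217728 → NEW=0, ERR=15204964079/134217728
(3,3): OLD=28615057353/536870912 → NEW=0, ERR=28615057353/536870912
(3,4): OLD=10171165578249/68719476736 → NEW=255, ERR=-7352300989431/68719476736
(3,5): OLD=131297305882859/549755813888 → NEW=255, ERR=-8890426658581/549755813888
(3,6): OLD=1291742037618165/8796093022208 → NEW=255, ERR=-951261683044875/8796093022208
(4,0): OLD=64970153127/268435456 → NEW=255, ERR=-3480888153/268435456
(4,1): OLD=251697032507/4294967296 → NEW=0, ERR=251697032507/4294967296
(4,2): OLD=10819865272789/68719476736 → NEW=255, ERR=-6703601294891/68719476736
(4,3): OLD=94006954057399/549755813888 → NEW=255, ERR=-46180778484041/549755813888
(4,4): OLD=303964989937557/4398046511104 → NEW=0, ERR=303964989937557/4398046511104
(4,5): OLD=16497157264941557/140737488355328 → NEW=0, ERR=16497157264941557/140737488355328
(4,6): OLD=244268799845446979/2251799813685248 → NEW=0, ERR=244268799845446979/2251799813685248
Row 0: .#..#..
Row 1: ..###.#
Row 2: .##....
Row 3: ....###
Row 4: #.##...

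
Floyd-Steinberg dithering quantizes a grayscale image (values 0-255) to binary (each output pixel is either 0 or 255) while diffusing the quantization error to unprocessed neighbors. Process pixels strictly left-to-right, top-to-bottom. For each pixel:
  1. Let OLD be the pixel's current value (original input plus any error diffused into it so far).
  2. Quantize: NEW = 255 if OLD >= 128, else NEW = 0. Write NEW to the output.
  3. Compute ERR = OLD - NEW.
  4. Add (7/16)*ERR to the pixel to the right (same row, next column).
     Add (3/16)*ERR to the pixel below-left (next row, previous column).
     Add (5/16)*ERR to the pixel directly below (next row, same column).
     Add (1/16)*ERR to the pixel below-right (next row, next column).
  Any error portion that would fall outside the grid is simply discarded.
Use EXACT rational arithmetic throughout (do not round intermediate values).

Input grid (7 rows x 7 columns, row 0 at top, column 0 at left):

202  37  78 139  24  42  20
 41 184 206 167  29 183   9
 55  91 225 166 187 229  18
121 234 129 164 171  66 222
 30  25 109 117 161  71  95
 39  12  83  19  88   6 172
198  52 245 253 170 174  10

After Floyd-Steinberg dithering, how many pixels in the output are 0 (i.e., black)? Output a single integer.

Answer: 27

Derivation:
(0,0): OLD=202 → NEW=255, ERR=-53
(0,1): OLD=221/16 → NEW=0, ERR=221/16
(0,2): OLD=21515/256 → NEW=0, ERR=21515/256
(0,3): OLD=719949/4096 → NEW=255, ERR=-324531/4096
(0,4): OLD=-698853/65536 → NEW=0, ERR=-698853/65536
(0,5): OLD=39148221/1048576 → NEW=0, ERR=39148221/1048576
(0,6): OLD=609581867/16777216 → NEW=0, ERR=609581867/16777216
(1,0): OLD=6919/256 → NEW=0, ERR=6919/256
(1,1): OLD=435377/2048 → NEW=255, ERR=-86863/2048
(1,2): OLD=13088517/65536 → NEW=255, ERR=-3623163/65536
(1,3): OLD=31799713/262144 → NEW=0, ERR=31799713/262144
(1,4): OLD=1355387715/16777216 → NEW=0, ERR=1355387715/16777216
(1,5): OLD=31696549683/134217728 → NEW=255, ERR=-2528970957/134217728
(1,6): OLD=31018803101/2147483648 → NEW=0, ERR=31018803101/2147483648
(2,0): OLD=1818411/32768 → NEW=0, ERR=1818411/32768
(2,1): OLD=97881865/1048576 → NEW=0, ERR=97881865/1048576
(2,2): OLD=4507316315/16777216 → NEW=255, ERR=229126235/16777216
(2,3): OLD=29739355459/134217728 → NEW=255, ERR=-4486165181/134217728
(2,4): OLD=216543167347/1073741824 → NEW=255, ERR=-57260997773/1073741824
(2,5): OLD=7130954477713/34359738368 → NEW=255, ERR=-1630778806127/34359738368
(2,6): OLD=314240690183/549755813888 → NEW=0, ERR=314240690183/549755813888
(3,0): OLD=2614634491/16777216 → NEW=255, ERR=-1663555589/16777216
(3,1): OLD=30308980959/134217728 → NEW=255, ERR=-3916539681/134217728
(3,2): OLD=128922522701/1073741824 → NEW=0, ERR=128922522701/1073741824
(3,3): OLD=845847670891/4294967296 → NEW=255, ERR=-249368989589/4294967296
(3,4): OLD=64841026409467/549755813888 → NEW=0, ERR=64841026409467/549755813888
(3,5): OLD=437796055526305/4398046511104 → NEW=0, ERR=437796055526305/4398046511104
(3,6): OLD=18490263536548607/70368744177664 → NEW=255, ERR=546233771244287/70368744177664
(4,0): OLD=-13867333163/2147483648 → NEW=0, ERR=-13867333163/2147483648
(4,1): OLD=1009198973393/34359738368 → NEW=0, ERR=1009198973393/34359738368
(4,2): OLD=80627890251231/549755813888 → NEW=255, ERR=-59559842290209/549755813888
(4,3): OLD=356579622540613/4398046511104 → NEW=0, ERR=356579622540613/4398046511104
(4,4): OLD=8738550274003327/35184372088832 → NEW=255, ERR=-233464608648833/35184372088832
(4,5): OLD=121632426000991679/1125899906842624 → NEW=0, ERR=121632426000991679/1125899906842624
(4,6): OLD=2718569332322007273/18014398509481984 → NEW=255, ERR=-1875102287595898647/18014398509481984
(5,0): OLD=23358687008771/549755813888 → NEW=0, ERR=23358687008771/549755813888
(5,1): OLD=83785139519489/4398046511104 → NEW=0, ERR=83785139519489/4398046511104
(5,2): OLD=2621812193995159/35184372088832 → NEW=0, ERR=2621812193995159/35184372088832
(5,3): OLD=19399847821037843/281474976710656 → NEW=0, ERR=19399847821037843/281474976710656
(5,4): OLD=2547290131813032881/18014398509481984 → NEW=255, ERR=-2046381488104873039/18014398509481984
(5,5): OLD=-4304767411080202463/144115188075855872 → NEW=0, ERR=-4304767411080202463/144115188075855872
(5,6): OLD=307036484731484931535/2305843009213693952 → NEW=255, ERR=-280953482618007026225/2305843009213693952
(6,0): OLD=15118714246086779/70368744177664 → NEW=255, ERR=-2825315519217541/70368744177664
(6,1): OLD=64193182783946423/1125899906842624 → NEW=0, ERR=64193182783946423/1125899906842624
(6,2): OLD=5536617034919379781/18014398509481984 → NEW=255, ERR=942945415001473861/18014398509481984
(6,3): OLD=40467038876568200155/144115188075855872 → NEW=255, ERR=3717665917224952795/144115188075855872
(6,4): OLD=41647516664229811009/288230376151711744 → NEW=255, ERR=-31851229254456683711/288230376151711744
(6,5): OLD=3186619428183488649845/36893488147419103232 → NEW=0, ERR=3186619428183488649845/36893488147419103232
(6,6): OLD=4630995034194383137507/590295810358705651712 → NEW=0, ERR=4630995034194383137507/590295810358705651712
Output grid:
  Row 0: #..#...  (5 black, running=5)
  Row 1: .##..#.  (4 black, running=9)
  Row 2: ..####.  (3 black, running=12)
  Row 3: ##.#..#  (3 black, running=15)
  Row 4: ..#.#.#  (4 black, running=19)
  Row 5: ....#.#  (5 black, running=24)
  Row 6: #.###..  (3 black, running=27)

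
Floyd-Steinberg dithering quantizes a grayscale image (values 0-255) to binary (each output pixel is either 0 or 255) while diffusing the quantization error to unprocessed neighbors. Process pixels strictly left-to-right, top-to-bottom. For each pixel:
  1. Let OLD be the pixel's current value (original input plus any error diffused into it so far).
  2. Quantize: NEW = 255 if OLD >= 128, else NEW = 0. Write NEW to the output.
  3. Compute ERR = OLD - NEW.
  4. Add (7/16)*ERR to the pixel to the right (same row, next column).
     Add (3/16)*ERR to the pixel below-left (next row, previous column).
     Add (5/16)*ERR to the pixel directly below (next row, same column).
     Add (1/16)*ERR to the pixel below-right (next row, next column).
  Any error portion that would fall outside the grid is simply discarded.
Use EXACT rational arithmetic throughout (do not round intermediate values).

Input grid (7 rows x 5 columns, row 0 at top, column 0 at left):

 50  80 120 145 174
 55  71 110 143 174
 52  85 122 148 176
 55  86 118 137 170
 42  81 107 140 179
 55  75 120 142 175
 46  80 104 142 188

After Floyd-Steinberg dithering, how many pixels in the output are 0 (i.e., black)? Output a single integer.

Answer: 19

Derivation:
(0,0): OLD=50 → NEW=0, ERR=50
(0,1): OLD=815/8 → NEW=0, ERR=815/8
(0,2): OLD=21065/128 → NEW=255, ERR=-11575/128
(0,3): OLD=215935/2048 → NEW=0, ERR=215935/2048
(0,4): OLD=7213177/32768 → NEW=255, ERR=-1142663/32768
(1,0): OLD=11485/128 → NEW=0, ERR=11485/128
(1,1): OLD=131339/1024 → NEW=255, ERR=-129781/1024
(1,2): OLD=1717991/32768 → NEW=0, ERR=1717991/32768
(1,3): OLD=24470683/131072 → NEW=255, ERR=-8952677/131072
(1,4): OLD=293202289/2097152 → NEW=255, ERR=-241571471/2097152
(2,0): OLD=922025/16384 → NEW=0, ERR=922025/16384
(2,1): OLD=44802003/524288 → NEW=0, ERR=44802003/524288
(2,2): OLD=1300583481/8388608 → NEW=255, ERR=-838511559/8388608
(2,3): OLD=8670734235/134217728 → NEW=0, ERR=8670734235/134217728
(2,4): OLD=352181849725/2147483648 → NEW=255, ERR=-195426480515/2147483648
(3,0): OLD=743303449/8388608 → NEW=0, ERR=743303449/8388608
(3,1): OLD=9143275557/67108864 → NEW=255, ERR=-7969484763/67108864
(3,2): OLD=112230874535/2147483648 → NEW=0, ERR=112230874535/2147483648
(3,3): OLD=673202577039/4294967296 → NEW=255, ERR=-422014083441/4294967296
(3,4): OLD=7051411151403/68719476736 → NEW=0, ERR=7051411151403/68719476736
(4,0): OLD=50920840279/1073741824 → NEW=0, ERR=50920840279/1073741824
(4,1): OLD=2747891316183/34359738368 → NEW=0, ERR=2747891316183/34359738368
(4,2): OLD=72828867060857/549755813888 → NEW=255, ERR=-67358865480583/549755813888
(4,3): OLD=687816922857431/8796093022208 → NEW=0, ERR=687816922857431/8796093022208
(4,4): OLD=33655347169616481/140737488355328 → NEW=255, ERR=-2232712360992159/140737488355328
(5,0): OLD=46627578157029/549755813888 → NEW=0, ERR=46627578157029/549755813888
(5,1): OLD=514963101420271/4398046511104 → NEW=0, ERR=514963101420271/4398046511104
(5,2): OLD=21476183729591655/140737488355328 → NEW=255, ERR=-14411875801016985/140737488355328
(5,3): OLD=62488947529693769/562949953421312 → NEW=0, ERR=62488947529693769/562949953421312
(5,4): OLD=2013048538130562387/9007199254740992 → NEW=255, ERR=-283787271828390573/9007199254740992
(6,0): OLD=6646954662714517/70368744177664 → NEW=0, ERR=6646954662714517/70368744177664
(6,1): OLD=324296479205214907/2251799813685248 → NEW=255, ERR=-249912473284523333/2251799813685248
(6,2): OLD=1858185991182734521/36028797018963968 → NEW=0, ERR=1858185991182734521/36028797018963968
(6,3): OLD=107766304507866247987/576460752303423488 → NEW=255, ERR=-39231187329506741453/576460752303423488
(6,4): OLD=1432552386907472097829/9223372036854775808 → NEW=255, ERR=-919407482490495733211/9223372036854775808
Output grid:
  Row 0: ..#.#  (3 black, running=3)
  Row 1: .#.##  (2 black, running=5)
  Row 2: ..#.#  (3 black, running=8)
  Row 3: .#.#.  (3 black, running=11)
  Row 4: ..#.#  (3 black, running=14)
  Row 5: ..#.#  (3 black, running=17)
  Row 6: .#.##  (2 black, running=19)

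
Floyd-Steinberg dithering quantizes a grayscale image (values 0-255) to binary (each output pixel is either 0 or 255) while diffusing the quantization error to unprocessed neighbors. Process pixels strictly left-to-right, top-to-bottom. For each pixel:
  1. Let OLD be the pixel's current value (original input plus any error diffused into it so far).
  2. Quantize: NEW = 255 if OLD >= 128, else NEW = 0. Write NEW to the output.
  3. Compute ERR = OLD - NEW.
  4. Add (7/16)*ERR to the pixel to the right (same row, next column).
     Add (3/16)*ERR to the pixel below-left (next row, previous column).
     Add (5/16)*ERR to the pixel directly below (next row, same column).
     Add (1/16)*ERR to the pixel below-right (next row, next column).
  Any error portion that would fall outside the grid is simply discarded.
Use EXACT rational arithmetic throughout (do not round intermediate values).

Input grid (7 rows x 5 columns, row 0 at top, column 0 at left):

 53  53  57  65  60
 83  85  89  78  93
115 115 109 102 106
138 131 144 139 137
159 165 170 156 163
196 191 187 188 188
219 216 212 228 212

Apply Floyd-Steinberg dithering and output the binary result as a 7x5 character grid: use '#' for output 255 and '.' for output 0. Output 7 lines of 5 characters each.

Answer: .....
.#.#.
#.#.#
.#.#.
##.##
#.##.
#####

Derivation:
(0,0): OLD=53 → NEW=0, ERR=53
(0,1): OLD=1219/16 → NEW=0, ERR=1219/16
(0,2): OLD=23125/256 → NEW=0, ERR=23125/256
(0,3): OLD=428115/4096 → NEW=0, ERR=428115/4096
(0,4): OLD=6928965/65536 → NEW=0, ERR=6928965/65536
(1,0): OLD=29145/256 → NEW=0, ERR=29145/256
(1,1): OLD=366319/2048 → NEW=255, ERR=-155921/2048
(1,2): OLD=7096219/65536 → NEW=0, ERR=7096219/65536
(1,3): OLD=48104639/262144 → NEW=255, ERR=-18742081/262144
(1,4): OLD=424854365/4194304 → NEW=0, ERR=424854365/4194304
(2,0): OLD=4466357/32768 → NEW=255, ERR=-3889483/32768
(2,1): OLD=69935895/1048576 → NEW=0, ERR=69935895/1048576
(2,2): OLD=2581228805/16777216 → NEW=255, ERR=-1696961275/16777216
(2,3): OLD=16419106111/268435456 → NEW=0, ERR=16419106111/268435456
(2,4): OLD=686961782009/4294967296 → NEW=255, ERR=-408254878471/4294967296
(3,0): OLD=1902746213/16777216 → NEW=0, ERR=1902746213/16777216
(3,1): OLD=23498420353/134217728 → NEW=255, ERR=-10727100287/134217728
(3,2): OLD=399699892059/4294967296 → NEW=0, ERR=399699892059/4294967296
(3,3): OLD=1500531034723/8589934592 → NEW=255, ERR=-689902286237/8589934592
(3,4): OLD=10442683232847/137438953472 → NEW=0, ERR=10442683232847/137438953472
(4,0): OLD=385378447691/2147483648 → NEW=255, ERR=-162229882549/2147483648
(4,1): OLD=9037361966539/68719476736 → NEW=255, ERR=-8486104601141/68719476736
(4,2): OLD=137440305662021/1099511627776 → NEW=0, ERR=137440305662021/1099511627776
(4,3): OLD=3617873269326795/17592186044416 → NEW=255, ERR=-868134171999285/17592186044416
(4,4): OLD=45073879386650637/281474976710656 → NEW=255, ERR=-26702239674566643/281474976710656
(5,0): OLD=164089184032833/1099511627776 → NEW=255, ERR=-116286281050047/1099511627776
(5,1): OLD=1098237208081411/8796093022208 → NEW=0, ERR=1098237208081411/8796093022208
(5,2): OLD=74229520717104155/281474976710656 → NEW=255, ERR=2453401655886875/281474976710656
(5,3): OLD=187369451750674005/1125899906842624 → NEW=255, ERR=-99735024494195115/1125899906842624
(5,4): OLD=2098956367823960087/18014398509481984 → NEW=0, ERR=2098956367823960087/18014398509481984
(6,0): OLD=29464770332059185/140737488355328 → NEW=255, ERR=-6423289198549455/140737488355328
(6,1): OLD=1036160341044209119/4503599627370496 → NEW=255, ERR=-112257563935267361/4503599627370496
(6,2): OLD=14052156277572141957/72057594037927936 → NEW=255, ERR=-4322530202099481723/72057594037927936
(6,3): OLD=226508731035316862711/1152921504606846976 → NEW=255, ERR=-67486252639429116169/1152921504606846976
(6,4): OLD=4007843347772032559489/18446744073709551616 → NEW=255, ERR=-696076391023903102591/18446744073709551616
Row 0: .....
Row 1: .#.#.
Row 2: #.#.#
Row 3: .#.#.
Row 4: ##.##
Row 5: #.##.
Row 6: #####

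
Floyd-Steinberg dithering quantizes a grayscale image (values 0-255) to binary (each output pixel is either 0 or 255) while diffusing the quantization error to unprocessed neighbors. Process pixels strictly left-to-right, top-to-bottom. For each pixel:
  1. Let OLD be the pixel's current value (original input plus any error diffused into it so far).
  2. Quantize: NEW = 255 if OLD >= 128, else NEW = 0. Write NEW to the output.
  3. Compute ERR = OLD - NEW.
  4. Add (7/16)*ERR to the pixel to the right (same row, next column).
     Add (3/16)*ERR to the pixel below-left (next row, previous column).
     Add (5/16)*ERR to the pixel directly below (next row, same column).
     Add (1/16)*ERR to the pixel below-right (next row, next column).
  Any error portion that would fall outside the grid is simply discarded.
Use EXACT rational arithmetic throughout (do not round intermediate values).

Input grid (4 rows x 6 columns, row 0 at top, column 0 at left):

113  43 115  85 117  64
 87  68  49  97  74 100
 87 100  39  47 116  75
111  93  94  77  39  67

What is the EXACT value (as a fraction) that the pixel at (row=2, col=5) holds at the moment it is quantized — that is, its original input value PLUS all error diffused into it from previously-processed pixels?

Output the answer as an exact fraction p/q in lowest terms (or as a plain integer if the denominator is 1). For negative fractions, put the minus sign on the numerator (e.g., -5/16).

Answer: 471191195581/68719476736

Derivation:
(0,0): OLD=113 → NEW=0, ERR=113
(0,1): OLD=1479/16 → NEW=0, ERR=1479/16
(0,2): OLD=39793/256 → NEW=255, ERR=-25487/256
(0,3): OLD=169751/4096 → NEW=0, ERR=169751/4096
(0,4): OLD=8855969/65536 → NEW=255, ERR=-7855711/65536
(0,5): OLD=12118887/1048576 → NEW=0, ERR=12118887/1048576
(1,0): OLD=35749/256 → NEW=255, ERR=-29531/256
(1,1): OLD=71299/2048 → NEW=0, ERR=71299/2048
(1,2): OLD=3058367/65536 → NEW=0, ERR=3058367/65536
(1,3): OLD=26652179/262144 → NEW=0, ERR=26652179/262144
(1,4): OLD=1439131033/16777216 → NEW=0, ERR=1439131033/16777216
(1,5): OLD=35875911775/268435456 → NEW=255, ERR=-32575129505/268435456
(2,0): OLD=1883473/32768 → NEW=0, ERR=1883473/32768
(2,1): OLD=144249227/1048576 → NEW=255, ERR=-123137653/1048576
(2,2): OLD=393348449/16777216 → NEW=0, ERR=393348449/16777216
(2,3): OLD=14499468953/134217728 → NEW=0, ERR=14499468953/134217728
(2,4): OLD=745905697099/4294967296 → NEW=255, ERR=-349310963381/4294967296
(2,5): OLD=471191195581/68719476736 → NEW=0, ERR=471191195581/68719476736
Target (2,5): original=75, with diffused error = 471191195581/68719476736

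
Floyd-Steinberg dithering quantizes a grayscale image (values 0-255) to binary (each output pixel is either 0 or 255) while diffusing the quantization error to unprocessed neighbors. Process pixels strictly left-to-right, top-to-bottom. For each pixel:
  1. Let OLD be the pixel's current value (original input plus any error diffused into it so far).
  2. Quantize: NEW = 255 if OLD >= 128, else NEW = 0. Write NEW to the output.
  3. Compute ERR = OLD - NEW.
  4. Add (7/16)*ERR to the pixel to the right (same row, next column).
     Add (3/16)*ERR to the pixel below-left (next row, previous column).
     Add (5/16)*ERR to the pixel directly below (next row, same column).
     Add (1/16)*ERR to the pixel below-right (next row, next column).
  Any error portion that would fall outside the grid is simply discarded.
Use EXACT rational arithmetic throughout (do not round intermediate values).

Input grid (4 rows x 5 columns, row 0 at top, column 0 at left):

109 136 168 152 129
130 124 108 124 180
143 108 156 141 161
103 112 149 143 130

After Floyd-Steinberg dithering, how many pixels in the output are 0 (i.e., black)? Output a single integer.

Answer: 10

Derivation:
(0,0): OLD=109 → NEW=0, ERR=109
(0,1): OLD=2939/16 → NEW=255, ERR=-1141/16
(0,2): OLD=35021/256 → NEW=255, ERR=-30259/256
(0,3): OLD=410779/4096 → NEW=0, ERR=410779/4096
(0,4): OLD=11329597/65536 → NEW=255, ERR=-5382083/65536
(1,0): OLD=38577/256 → NEW=255, ERR=-26703/256
(1,1): OLD=83415/2048 → NEW=0, ERR=83415/2048
(1,2): OLD=6765219/65536 → NEW=0, ERR=6765219/65536
(1,3): OLD=46587431/262144 → NEW=255, ERR=-20259289/262144
(1,4): OLD=531807893/4194304 → NEW=0, ERR=531807893/4194304
(2,0): OLD=3867949/32768 → NEW=0, ERR=3867949/32768
(2,1): OLD=194203583/1048576 → NEW=255, ERR=-73183297/1048576
(2,2): OLD=2445777149/16777216 → NEW=255, ERR=-1832412931/16777216
(2,3): OLD=26653127079/268435456 → NEW=0, ERR=26653127079/268435456
(2,4): OLD=1027494638033/4294967296 → NEW=255, ERR=-67722022447/4294967296
(3,0): OLD=2127375197/16777216 → NEW=0, ERR=2127375197/16777216
(3,1): OLD=17792442393/134217728 → NEW=255, ERR=-16433078247/134217728
(3,2): OLD=324518454371/4294967296 → NEW=0, ERR=324518454371/4294967296
(3,3): OLD=1694812592811/8589934592 → NEW=255, ERR=-495620728149/8589934592
(3,4): OLD=14573398696375/137438953472 → NEW=0, ERR=14573398696375/137438953472
Output grid:
  Row 0: .##.#  (2 black, running=2)
  Row 1: #..#.  (3 black, running=5)
  Row 2: .##.#  (2 black, running=7)
  Row 3: .#.#.  (3 black, running=10)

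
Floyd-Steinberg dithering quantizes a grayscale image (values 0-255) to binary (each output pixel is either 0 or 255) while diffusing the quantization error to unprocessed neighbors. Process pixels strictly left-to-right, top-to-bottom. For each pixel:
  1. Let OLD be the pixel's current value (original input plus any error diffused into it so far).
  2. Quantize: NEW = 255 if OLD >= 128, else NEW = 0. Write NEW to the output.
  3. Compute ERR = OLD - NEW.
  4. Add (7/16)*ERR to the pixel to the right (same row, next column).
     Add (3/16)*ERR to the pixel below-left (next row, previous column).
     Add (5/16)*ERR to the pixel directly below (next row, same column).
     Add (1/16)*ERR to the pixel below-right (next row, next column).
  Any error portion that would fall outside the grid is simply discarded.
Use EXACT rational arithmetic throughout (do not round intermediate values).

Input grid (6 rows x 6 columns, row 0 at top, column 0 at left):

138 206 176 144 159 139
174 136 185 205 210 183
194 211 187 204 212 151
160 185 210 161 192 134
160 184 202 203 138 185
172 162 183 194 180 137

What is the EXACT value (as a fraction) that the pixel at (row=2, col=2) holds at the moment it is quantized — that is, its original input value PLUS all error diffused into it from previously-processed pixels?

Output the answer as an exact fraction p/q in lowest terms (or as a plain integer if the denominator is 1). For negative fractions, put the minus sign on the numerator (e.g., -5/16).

Answer: 2824292219/16777216

Derivation:
(0,0): OLD=138 → NEW=255, ERR=-117
(0,1): OLD=2477/16 → NEW=255, ERR=-1603/16
(0,2): OLD=33835/256 → NEW=255, ERR=-31445/256
(0,3): OLD=369709/4096 → NEW=0, ERR=369709/4096
(0,4): OLD=13008187/65536 → NEW=255, ERR=-3703493/65536
(0,5): OLD=119827613/1048576 → NEW=0, ERR=119827613/1048576
(1,0): OLD=30375/256 → NEW=0, ERR=30375/256
(1,1): OLD=258577/2048 → NEW=0, ERR=258577/2048
(1,2): OLD=13927397/65536 → NEW=255, ERR=-2784283/65536
(1,3): OLD=51471105/262144 → NEW=255, ERR=-15375615/262144
(1,4): OLD=3250547043/16777216 → NEW=255, ERR=-1027643037/16777216
(1,5): OLD=50568302021/268435456 → NEW=255, ERR=-17882739259/268435456
(2,0): OLD=8347723/32768 → NEW=255, ERR=-8117/32768
(2,1): OLD=261931369/1048576 → NEW=255, ERR=-5455511/1048576
(2,2): OLD=2824292219/16777216 → NEW=255, ERR=-1453897861/16777216
Target (2,2): original=187, with diffused error = 2824292219/16777216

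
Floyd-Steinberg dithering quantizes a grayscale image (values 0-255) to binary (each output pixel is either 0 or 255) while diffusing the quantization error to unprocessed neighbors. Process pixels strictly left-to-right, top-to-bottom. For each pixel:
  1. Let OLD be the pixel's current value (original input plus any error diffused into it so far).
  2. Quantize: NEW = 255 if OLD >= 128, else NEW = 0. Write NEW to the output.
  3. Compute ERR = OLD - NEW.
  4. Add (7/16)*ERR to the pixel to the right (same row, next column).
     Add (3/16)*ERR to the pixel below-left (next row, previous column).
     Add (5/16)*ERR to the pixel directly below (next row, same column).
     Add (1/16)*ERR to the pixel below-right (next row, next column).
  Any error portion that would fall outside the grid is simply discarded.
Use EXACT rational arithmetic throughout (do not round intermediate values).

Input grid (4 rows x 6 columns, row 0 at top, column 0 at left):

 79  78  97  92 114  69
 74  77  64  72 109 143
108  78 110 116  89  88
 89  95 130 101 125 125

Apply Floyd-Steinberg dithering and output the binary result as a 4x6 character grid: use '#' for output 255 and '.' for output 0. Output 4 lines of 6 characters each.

(0,0): OLD=79 → NEW=0, ERR=79
(0,1): OLD=1801/16 → NEW=0, ERR=1801/16
(0,2): OLD=37439/256 → NEW=255, ERR=-27841/256
(0,3): OLD=181945/4096 → NEW=0, ERR=181945/4096
(0,4): OLD=8744719/65536 → NEW=255, ERR=-7966961/65536
(0,5): OLD=16583017/1048576 → NEW=0, ERR=16583017/1048576
(1,0): OLD=30667/256 → NEW=0, ERR=30667/256
(1,1): OLD=305421/2048 → NEW=255, ERR=-216819/2048
(1,2): OLD=-61551/65536 → NEW=0, ERR=-61551/65536
(1,3): OLD=14648509/262144 → NEW=0, ERR=14648509/262144
(1,4): OLD=1697844887/16777216 → NEW=0, ERR=1697844887/16777216
(1,5): OLD=49558283761/268435456 → NEW=255, ERR=-18892757519/268435456
(2,0): OLD=4115167/32768 → NEW=0, ERR=4115167/32768
(2,1): OLD=112376325/1048576 → NEW=0, ERR=112376325/1048576
(2,2): OLD=2691974735/16777216 → NEW=255, ERR=-1586215345/16777216
(2,3): OLD=14900152983/134217728 → NEW=0, ERR=14900152983/134217728
(2,4): OLD=685003622725/4294967296 → NEW=255, ERR=-410213037755/4294967296
(2,5): OLD=2099050378035/68719476736 → NEW=0, ERR=2099050378035/68719476736
(3,0): OLD=2488727919/16777216 → NEW=255, ERR=-1789462161/16777216
(3,1): OLD=9656779331/134217728 → NEW=0, ERR=9656779331/134217728
(3,2): OLD=171203172153/1073741824 → NEW=255, ERR=-102600992967/1073741824
(3,3): OLD=4815153582955/68719476736 → NEW=0, ERR=4815153582955/68719476736
(3,4): OLD=76127007496843/549755813888 → NEW=255, ERR=-64060725044597/549755813888
(3,5): OLD=682541298752581/8796093022208 → NEW=0, ERR=682541298752581/8796093022208
Row 0: ..#.#.
Row 1: .#...#
Row 2: ..#.#.
Row 3: #.#.#.

Answer: ..#.#.
.#...#
..#.#.
#.#.#.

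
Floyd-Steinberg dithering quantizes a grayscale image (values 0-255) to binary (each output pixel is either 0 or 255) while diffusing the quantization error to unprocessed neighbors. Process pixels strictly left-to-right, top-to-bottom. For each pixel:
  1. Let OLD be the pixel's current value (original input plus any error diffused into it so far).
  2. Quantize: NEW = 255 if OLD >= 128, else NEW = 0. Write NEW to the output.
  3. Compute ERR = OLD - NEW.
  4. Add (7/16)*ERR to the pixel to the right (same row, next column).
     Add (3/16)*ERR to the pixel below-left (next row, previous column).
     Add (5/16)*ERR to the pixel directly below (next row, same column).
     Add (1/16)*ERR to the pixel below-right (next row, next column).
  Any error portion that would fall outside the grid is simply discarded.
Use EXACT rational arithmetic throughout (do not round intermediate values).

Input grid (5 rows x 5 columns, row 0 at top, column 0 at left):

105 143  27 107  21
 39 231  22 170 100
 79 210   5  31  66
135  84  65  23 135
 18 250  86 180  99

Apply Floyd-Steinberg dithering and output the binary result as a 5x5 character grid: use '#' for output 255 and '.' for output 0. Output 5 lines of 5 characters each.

Answer: .#...
.#.#.
.#...
#...#
.###.

Derivation:
(0,0): OLD=105 → NEW=0, ERR=105
(0,1): OLD=3023/16 → NEW=255, ERR=-1057/16
(0,2): OLD=-487/256 → NEW=0, ERR=-487/256
(0,3): OLD=434863/4096 → NEW=0, ERR=434863/4096
(0,4): OLD=4420297/65536 → NEW=0, ERR=4420297/65536
(1,0): OLD=15213/256 → NEW=0, ERR=15213/256
(1,1): OLD=496763/2048 → NEW=255, ERR=-25477/2048
(1,2): OLD=2080151/65536 → NEW=0, ERR=2080151/65536
(1,3): OLD=60186059/262144 → NEW=255, ERR=-6660661/262144
(1,4): OLD=489042945/4194304 → NEW=0, ERR=489042945/4194304
(2,0): OLD=3120761/32768 → NEW=0, ERR=3120761/32768
(2,1): OLD=269950275/1048576 → NEW=255, ERR=2563395/1048576
(2,2): OLD=175269769/16777216 → NEW=0, ERR=175269769/16777216
(2,3): OLD=13818009995/268435456 → NEW=0, ERR=13818009995/268435456
(2,4): OLD=529867137037/4294967296 → NEW=0, ERR=529867137037/4294967296
(3,0): OLD=2771936105/16777216 → NEW=255, ERR=-1506253975/16777216
(3,1): OLD=7166755509/134217728 → NEW=0, ERR=7166755509/134217728
(3,2): OLD=435639291991/4294967296 → NEW=0, ERR=435639291991/4294967296
(3,3): OLD=921241785055/8589934592 → NEW=0, ERR=921241785055/8589934592
(3,4): OLD=30743798904315/137438953472 → NEW=255, ERR=-4303134231045/137438953472
(4,0): OLD=-95186809/2147483648 → NEW=0, ERR=-95186809/2147483648
(4,1): OLD=19246534308487/68719476736 → NEW=255, ERR=1723067740807/68719476736
(4,2): OLD=167249799195593/1099511627776 → NEW=255, ERR=-113125665887287/1099511627776
(4,3): OLD=2972557006423687/17592186044416 → NEW=255, ERR=-1513450434902393/17592186044416
(4,4): OLD=16404566917962033/281474976710656 → NEW=0, ERR=16404566917962033/281474976710656
Row 0: .#...
Row 1: .#.#.
Row 2: .#...
Row 3: #...#
Row 4: .###.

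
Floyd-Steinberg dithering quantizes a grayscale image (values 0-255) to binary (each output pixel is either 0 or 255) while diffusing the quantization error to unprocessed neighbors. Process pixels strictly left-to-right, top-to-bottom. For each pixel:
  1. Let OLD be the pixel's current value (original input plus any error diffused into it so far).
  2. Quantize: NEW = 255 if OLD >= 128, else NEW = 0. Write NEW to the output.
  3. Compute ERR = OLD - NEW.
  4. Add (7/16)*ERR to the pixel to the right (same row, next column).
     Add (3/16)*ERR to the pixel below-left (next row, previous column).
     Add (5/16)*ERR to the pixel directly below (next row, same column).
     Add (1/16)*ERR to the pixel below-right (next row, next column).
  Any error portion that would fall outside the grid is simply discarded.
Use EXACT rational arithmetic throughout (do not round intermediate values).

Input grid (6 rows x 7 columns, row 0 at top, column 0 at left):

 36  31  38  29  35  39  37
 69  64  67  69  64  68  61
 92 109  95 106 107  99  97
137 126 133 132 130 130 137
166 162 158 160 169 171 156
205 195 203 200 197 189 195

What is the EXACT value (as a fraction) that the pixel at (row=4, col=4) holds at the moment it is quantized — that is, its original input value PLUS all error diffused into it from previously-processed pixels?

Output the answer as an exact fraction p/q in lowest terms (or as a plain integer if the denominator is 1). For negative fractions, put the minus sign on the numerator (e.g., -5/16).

(0,0): OLD=36 → NEW=0, ERR=36
(0,1): OLD=187/4 → NEW=0, ERR=187/4
(0,2): OLD=3741/64 → NEW=0, ERR=3741/64
(0,3): OLD=55883/1024 → NEW=0, ERR=55883/1024
(0,4): OLD=964621/16384 → NEW=0, ERR=964621/16384
(0,5): OLD=16975963/262144 → NEW=0, ERR=16975963/262144
(0,6): OLD=274020989/4194304 → NEW=0, ERR=274020989/4194304
(1,0): OLD=5697/64 → NEW=0, ERR=5697/64
(1,1): OLD=66951/512 → NEW=255, ERR=-63609/512
(1,2): OLD=722003/16384 → NEW=0, ERR=722003/16384
(1,3): OLD=7866039/65536 → NEW=0, ERR=7866039/65536
(1,4): OLD=631088165/4194304 → NEW=255, ERR=-438459355/4194304
(1,5): OLD=1960635125/33554432 → NEW=0, ERR=1960635125/33554432
(1,6): OLD=59607334331/536870912 → NEW=0, ERR=59607334331/536870912
(2,0): OLD=790717/8192 → NEW=0, ERR=790717/8192
(2,1): OLD=33090735/262144 → NEW=0, ERR=33090735/262144
(2,2): OLD=749678925/4194304 → NEW=255, ERR=-319868595/4194304
(2,3): OLD=3130523301/33554432 → NEW=0, ERR=3130523301/33554432
(2,4): OLD=35864896917/268435456 → NEW=255, ERR=-32586144363/268435456
(2,5): OLD=673747519079/8589934592 → NEW=0, ERR=673747519079/8589934592
(2,6): OLD=23318320458817/137438953472 → NEW=255, ERR=-11728612676543/137438953472
(3,0): OLD=800406573/4194304 → NEW=255, ERR=-269140947/4194304
(3,1): OLD=4332115177/33554432 → NEW=255, ERR=-4224264983/33554432
(3,2): OLD=21333208299/268435456 → NEW=0, ERR=21333208299/268435456
(3,3): OLD=180814762509/1073741824 → NEW=255, ERR=-92989402611/1073741824
(3,4): OLD=10268530829357/137438953472 → NEW=0, ERR=10268530829357/137438953472
(3,5): OLD=179891298305047/1099511627776 → NEW=255, ERR=-100484166777833/1099511627776
(3,6): OLD=1323835496020553/17592186044416 → NEW=0, ERR=1323835496020553/17592186044416
(4,0): OLD=65682138563/536870912 → NEW=0, ERR=65682138563/536870912
(4,1): OLD=1606952383783/8589934592 → NEW=255, ERR=-583480937177/8589934592
(4,2): OLD=17731143917865/137438953472 → NEW=255, ERR=-17315789217495/137438953472
(4,3): OLD=106424086915987/1099511627776 → NEW=0, ERR=106424086915987/1099511627776
(4,4): OLD=1866057817242665/8796093022208 → NEW=255, ERR=-376945903420375/8796093022208
Target (4,4): original=169, with diffused error = 1866057817242665/8796093022208

Answer: 1866057817242665/8796093022208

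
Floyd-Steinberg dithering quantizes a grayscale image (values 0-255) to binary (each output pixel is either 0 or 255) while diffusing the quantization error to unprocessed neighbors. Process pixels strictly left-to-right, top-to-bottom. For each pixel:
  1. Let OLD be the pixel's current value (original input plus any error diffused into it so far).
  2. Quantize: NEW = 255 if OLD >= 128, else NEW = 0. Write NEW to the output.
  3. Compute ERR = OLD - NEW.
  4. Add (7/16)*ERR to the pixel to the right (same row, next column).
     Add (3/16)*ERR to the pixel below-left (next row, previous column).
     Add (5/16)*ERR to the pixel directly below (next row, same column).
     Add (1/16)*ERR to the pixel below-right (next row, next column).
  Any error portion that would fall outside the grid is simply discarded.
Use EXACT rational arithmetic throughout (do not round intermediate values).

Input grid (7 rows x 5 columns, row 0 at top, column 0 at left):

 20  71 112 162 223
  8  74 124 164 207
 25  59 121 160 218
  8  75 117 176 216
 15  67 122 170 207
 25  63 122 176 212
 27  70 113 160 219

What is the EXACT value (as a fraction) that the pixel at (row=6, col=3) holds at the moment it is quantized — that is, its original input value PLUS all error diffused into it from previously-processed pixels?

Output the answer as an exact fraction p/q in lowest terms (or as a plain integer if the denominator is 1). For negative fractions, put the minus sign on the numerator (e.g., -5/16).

Answer: 41349629254749464643/288230376151711744

Derivation:
(0,0): OLD=20 → NEW=0, ERR=20
(0,1): OLD=319/4 → NEW=0, ERR=319/4
(0,2): OLD=9401/64 → NEW=255, ERR=-6919/64
(0,3): OLD=117455/1024 → NEW=0, ERR=117455/1024
(0,4): OLD=4475817/16384 → NEW=255, ERR=297897/16384
(1,0): OLD=1869/64 → NEW=0, ERR=1869/64
(1,1): OLD=47451/512 → NEW=0, ERR=47451/512
(1,2): OLD=2576439/16384 → NEW=255, ERR=-1601481/16384
(1,3): OLD=10075019/65536 → NEW=255, ERR=-6636661/65536
(1,4): OLD=184073665/1048576 → NEW=255, ERR=-83313215/1048576
(2,0): OLD=421913/8192 → NEW=0, ERR=421913/8192
(2,1): OLD=24639459/262144 → NEW=0, ERR=24639459/262144
(2,2): OLD=496523497/4194304 → NEW=0, ERR=496523497/4194304
(2,3): OLD=10679613483/67108864 → NEW=255, ERR=-6433146837/67108864
(2,4): OLD=155587520109/1073741824 → NEW=255, ERR=-118216645011/1073741824
(3,0): OLD=174978889/4194304 → NEW=0, ERR=174978889/4194304
(3,1): OLD=4967381845/33554432 → NEW=255, ERR=-3588998315/33554432
(3,2): OLD=102111957751/1073741824 → NEW=0, ERR=102111957751/1073741824
(3,3): OLD=374531126735/2147483648 → NEW=255, ERR=-173077203505/2147483648
(3,4): OLD=4822135914059/34359738368 → NEW=255, ERR=-3939597369781/34359738368
(4,0): OLD=4285224295/536870912 → NEW=0, ERR=4285224295/536870912
(4,1): OLD=987935113895/17179869184 → NEW=0, ERR=987935113895/17179869184
(4,2): OLD=42628187043113/274877906944 → NEW=255, ERR=-27465679227607/274877906944
(4,3): OLD=376229066360743/4398046511104 → NEW=0, ERR=376229066360743/4398046511104
(4,4): OLD=14324129079863569/70368744177664 → NEW=255, ERR=-3619900685440751/70368744177664
(5,0): OLD=10521388902485/274877906944 → NEW=0, ERR=10521388902485/274877906944
(5,1): OLD=174779229392383/2199023255552 → NEW=0, ERR=174779229392383/2199023255552
(5,2): OLD=10216240251199159/70368744177664 → NEW=255, ERR=-7727789514105161/70368744177664
(5,3): OLD=39067816593958873/281474976710656 → NEW=255, ERR=-32708302467258407/281474976710656
(5,4): OLD=677485650270008835/4503599627370496 → NEW=255, ERR=-470932254709467645/4503599627370496
(6,0): OLD=1895171290675013/35184372088832 → NEW=0, ERR=1895171290675013/35184372088832
(6,1): OLD=112820175267935819/1125899906842624 → NEW=0, ERR=112820175267935819/1125899906842624
(6,2): OLD=1904132433160401257/18014398509481984 → NEW=0, ERR=1904132433160401257/18014398509481984
(6,3): OLD=41349629254749464643/288230376151711744 → NEW=255, ERR=-32149116663937030077/288230376151711744
Target (6,3): original=160, with diffused error = 41349629254749464643/288230376151711744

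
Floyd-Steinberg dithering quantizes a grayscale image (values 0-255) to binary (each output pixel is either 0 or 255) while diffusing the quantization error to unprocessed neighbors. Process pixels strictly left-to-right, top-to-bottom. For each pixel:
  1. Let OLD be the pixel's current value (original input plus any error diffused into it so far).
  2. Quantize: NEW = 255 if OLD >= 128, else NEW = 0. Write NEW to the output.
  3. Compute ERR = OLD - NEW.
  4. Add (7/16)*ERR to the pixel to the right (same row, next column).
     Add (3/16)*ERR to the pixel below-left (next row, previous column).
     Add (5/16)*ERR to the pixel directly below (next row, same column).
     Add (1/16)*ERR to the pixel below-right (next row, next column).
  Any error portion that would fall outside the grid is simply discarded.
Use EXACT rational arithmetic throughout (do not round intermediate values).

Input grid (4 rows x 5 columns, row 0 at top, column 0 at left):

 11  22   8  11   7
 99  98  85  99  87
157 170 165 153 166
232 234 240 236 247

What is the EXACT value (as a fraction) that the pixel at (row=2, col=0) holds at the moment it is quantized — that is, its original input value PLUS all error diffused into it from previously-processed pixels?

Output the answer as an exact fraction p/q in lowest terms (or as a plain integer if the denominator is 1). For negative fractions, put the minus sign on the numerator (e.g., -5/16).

(0,0): OLD=11 → NEW=0, ERR=11
(0,1): OLD=429/16 → NEW=0, ERR=429/16
(0,2): OLD=5051/256 → NEW=0, ERR=5051/256
(0,3): OLD=80413/4096 → NEW=0, ERR=80413/4096
(0,4): OLD=1021643/65536 → NEW=0, ERR=1021643/65536
(1,0): OLD=27511/256 → NEW=0, ERR=27511/256
(1,1): OLD=323137/2048 → NEW=255, ERR=-199103/2048
(1,2): OLD=3538261/65536 → NEW=0, ERR=3538261/65536
(1,3): OLD=34841969/262144 → NEW=255, ERR=-32004751/262144
(1,4): OLD=166450483/4194304 → NEW=0, ERR=166450483/4194304
(2,0): OLD=5647707/32768 → NEW=255, ERR=-2708133/32768
Target (2,0): original=157, with diffused error = 5647707/32768

Answer: 5647707/32768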